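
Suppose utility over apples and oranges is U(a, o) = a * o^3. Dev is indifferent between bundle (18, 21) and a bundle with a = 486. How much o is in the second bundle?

o = 7

U(18, 21) = 166698.
Set U(486, o) = 166698 and solve.
With a = 486: o^3 = 166698/486 = 343; taking the cube root, o = 7.
Check: U(486, 7) = 166698.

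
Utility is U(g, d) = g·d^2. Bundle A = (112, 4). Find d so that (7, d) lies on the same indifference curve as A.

U(112, 4) = 1792.
Set U(7, d) = 1792 and solve.
With g = 7: d^2 = 1792/7 = 256; taking the square root, d = 16.
Check: U(7, 16) = 1792.

d = 16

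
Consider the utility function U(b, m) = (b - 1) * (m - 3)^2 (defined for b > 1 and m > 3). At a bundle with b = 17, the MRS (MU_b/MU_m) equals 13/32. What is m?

m = 16

MU_b = (m−3)^2, MU_m = 2·(b−1)·(m−3).
MRS = (1/2)·(m−3)/(b−1).
Substitute b = 17: MRS = (m − 3)/32. Setting this equal to 13/32 gives m − 3 = (13/32)·32 = 13, so m = 16.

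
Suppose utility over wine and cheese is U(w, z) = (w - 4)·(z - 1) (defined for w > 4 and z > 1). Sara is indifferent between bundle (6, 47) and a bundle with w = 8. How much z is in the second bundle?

U(6, 47) = 92.
Set U(8, z) = 92 and solve.
With w = 8: (8 − 4) = 4, so (z − 1) = 92/4 = 23.
So z = 1 + 23 = 24.
Check: U(8, 24) = 92.

z = 24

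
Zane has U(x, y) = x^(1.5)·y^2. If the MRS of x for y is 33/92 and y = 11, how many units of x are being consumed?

x = 23

MU_x = 1.5·√x·y^2 and MU_y = 2·x^(1.5)·y.
MRS = MU_x/MU_y = (0.75)·y/x.
Substitute y = 11: MRS = 8.25/x. Setting 8.25/x = 33/92 gives x = 8.25/(33/92) = 23.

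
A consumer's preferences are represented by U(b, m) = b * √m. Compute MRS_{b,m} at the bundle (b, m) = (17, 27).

MRS = 54/17

MU_b = √m and MU_m = 0.5·b·m^(-0.5).
MRS = MU_b/MU_m = (2)·m/b.
At (17, 27): MRS = 54/17.
That is, one extra unit of b is worth 54/17 units of m at the margin.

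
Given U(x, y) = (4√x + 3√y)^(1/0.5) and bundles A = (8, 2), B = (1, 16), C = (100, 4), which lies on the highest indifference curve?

Bundle C

Evaluate utility at each bundle:
U(A) = 242.000.
U(B) = 256.000.
U(C) = 2116.000.
Highest utility is C, so C ≻ B ≻ A.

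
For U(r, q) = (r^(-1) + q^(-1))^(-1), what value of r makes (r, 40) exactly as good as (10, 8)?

U depends on (r, q) only through S = r^(-1) + q^(-1), so equal utility means equal S. At (10, 8): S = 9/40.
With q = 40: 40^(-1) = 1/40, so r^(-1) = 9/40 − 1/40 = 0.2.
Hence r = 1/0.2 = 5.
Check: U(5, 40) = 4.4444.

r = 5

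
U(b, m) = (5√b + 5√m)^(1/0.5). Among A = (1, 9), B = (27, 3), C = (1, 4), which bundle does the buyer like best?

Evaluate utility at each bundle:
U(A) = 400.000.
U(B) = 1200.000.
U(C) = 225.000.
Highest utility is B, so B ≻ A ≻ C.

Bundle B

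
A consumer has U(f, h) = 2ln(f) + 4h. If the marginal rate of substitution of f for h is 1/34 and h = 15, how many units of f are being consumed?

MU_f = 2/f, MU_h = 4.
MRS = 2/f ÷ 4.
MRS depends only on f: 0.5/f = 1/34 ⇒ f = 0.5/(1/34) = 17.

f = 17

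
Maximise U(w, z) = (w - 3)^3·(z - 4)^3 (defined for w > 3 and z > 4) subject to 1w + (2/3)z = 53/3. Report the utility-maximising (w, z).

w* = 9, z* = 13

MU_w = 3·(w−3)^2·(z−4)^3, MU_z = 3·(w−3)^3·(z−4)^2.
MRS = (z−4)/(w−3).
Tangency: set MRS = p_w/p_z = 1/(2/3) = 1.5.
So (z − 4)/(w − 3) = 1.5, i.e. (z − 4) = 1.5·(w − 3).
Rewrite the budget in excess-of-subsistence terms: 1·(w − 3) + (2/3)·(z − 4) = 53/3 − 1·3 − (2/3)·4 = 12.
Substituting, 2·(w − 3) = 12, so w − 3 = 6 and w* = 9.
Then z − 4 = 1.5·6 = 9, so z* = 13.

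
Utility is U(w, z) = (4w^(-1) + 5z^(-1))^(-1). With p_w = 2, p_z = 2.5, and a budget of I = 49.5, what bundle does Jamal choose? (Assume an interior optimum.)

w* = 11, z* = 11

For CES with ρ = -1, MRS = (4/5)·(z/w)^2.
Tangency: set MRS = p_w/p_z = 2/2.5 = 0.8.
So (z/w)^2 = 1; taking the square root, z/w = 1, i.e. z = w.
Substitute into the budget 2·w + 2.5·z = 49.5: 4.5·w = 49.5, so w* = 11 and z* = 11.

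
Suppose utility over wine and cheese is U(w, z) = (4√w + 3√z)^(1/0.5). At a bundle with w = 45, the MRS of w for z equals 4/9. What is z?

For CES with ρ = 0.5, MRS = (4/3)·√(z/w).
Setting (4/3)·√(z/45) = 4/9 gives √(z/45) = 1/3, so z/45 = 1/9 and z = 5.

z = 5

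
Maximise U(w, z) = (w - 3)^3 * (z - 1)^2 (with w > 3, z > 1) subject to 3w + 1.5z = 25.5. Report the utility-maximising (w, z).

w* = 6, z* = 5

MU_w = 3·(w−3)^2·(z−1)^2, MU_z = 2·(w−3)^3·(z−1).
MRS = (3/2)·(z−1)/(w−3).
Tangency: set MRS = p_w/p_z = 3/1.5 = 2.
So (3/2)·(z − 1)/(w − 3) = 2, i.e. (z − 1) = (4/3)·(w − 3).
Rewrite the budget in excess-of-subsistence terms: 3·(w − 3) + 1.5·(z − 1) = 25.5 − 3·3 − 1.5·1 = 15.
Substituting, 5·(w − 3) = 15, so w − 3 = 3 and w* = 6.
Then z − 1 = (4/3)·3 = 4, so z* = 5.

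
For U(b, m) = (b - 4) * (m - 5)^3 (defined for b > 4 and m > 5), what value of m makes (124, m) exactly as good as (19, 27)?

m = 16

U(19, 27) = 159720.
Set U(124, m) = 159720 and solve.
With b = 124: (124 − 4) = 120, so (m − 5)^3 = 159720/120 = 1331.
Taking the cube root (with m > 5): m − 5 = 11, so m = 16.
Check: U(124, 16) = 159720.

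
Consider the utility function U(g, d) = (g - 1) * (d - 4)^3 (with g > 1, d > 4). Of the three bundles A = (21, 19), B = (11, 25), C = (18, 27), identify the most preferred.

Bundle C

Evaluate utility at each bundle:
U(A) = 67500.
U(B) = 92610.
U(C) = 206839.
Highest utility is C, so C ≻ B ≻ A.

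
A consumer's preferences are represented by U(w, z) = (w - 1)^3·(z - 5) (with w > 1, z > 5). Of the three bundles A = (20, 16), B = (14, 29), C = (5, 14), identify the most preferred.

Evaluate utility at each bundle:
U(A) = 75449.
U(B) = 52728.
U(C) = 576.
Highest utility is A, so A ≻ B ≻ C.

Bundle A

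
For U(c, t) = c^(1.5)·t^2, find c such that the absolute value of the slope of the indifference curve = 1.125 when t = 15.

c = 10

MU_c = 1.5·√c·t^2 and MU_t = 2·c^(1.5)·t.
MRS = MU_c/MU_t = (0.75)·t/c.
Substitute t = 15: MRS = 11.25/c. Setting 11.25/c = 1.125 gives c = 11.25/1.125 = 10.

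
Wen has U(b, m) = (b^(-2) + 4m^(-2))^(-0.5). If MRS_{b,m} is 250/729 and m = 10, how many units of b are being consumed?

b = 9

For CES with ρ = -2, MRS = (1/4)·(m/b)^3.
Setting (1/4)·(10/b)^3 = 250/729 gives (10/b)^3 = 1000/729, so 10/b = 10/9 and b = 9.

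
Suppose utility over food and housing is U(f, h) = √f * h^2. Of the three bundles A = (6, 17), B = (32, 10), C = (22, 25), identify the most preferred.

Bundle C

Evaluate utility at each bundle:
U(A) = 707.903.
U(B) = 565.685.
U(C) = 2931.510.
Highest utility is C, so C ≻ A ≻ B.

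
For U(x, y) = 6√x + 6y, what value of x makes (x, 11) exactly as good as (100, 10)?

U(100, 10) = 120.
Set U(x, 11) = 120 and solve.
With y = 11: 6√x = 120 − 6·11 = 54, so √x = 9 and x = 81.
Check: U(81, 11) = 120.

x = 81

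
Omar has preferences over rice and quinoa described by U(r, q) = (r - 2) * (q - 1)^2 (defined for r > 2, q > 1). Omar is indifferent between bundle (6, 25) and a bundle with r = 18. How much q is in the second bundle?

q = 13

U(6, 25) = 2304.
Set U(18, q) = 2304 and solve.
With r = 18: (18 − 2) = 16, so (q − 1)^2 = 2304/16 = 144.
Taking the square root (with q > 1): q − 1 = 12, so q = 13.
Check: U(18, 13) = 2304.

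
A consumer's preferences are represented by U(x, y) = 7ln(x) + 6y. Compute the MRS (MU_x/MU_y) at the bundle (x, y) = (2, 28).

MRS = 7/12

MU_x = 7/x, MU_y = 6.
MRS = 7/x ÷ 6.
At (2, 28): MRS = 7/12.
The indifference curve has slope −7/12 at this bundle.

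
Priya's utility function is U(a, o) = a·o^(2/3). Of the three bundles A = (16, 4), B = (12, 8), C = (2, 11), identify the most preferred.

Evaluate utility at each bundle:
U(A) = 40.317.
U(B) = 48.000.
U(C) = 9.892.
Highest utility is B, so B ≻ A ≻ C.

Bundle B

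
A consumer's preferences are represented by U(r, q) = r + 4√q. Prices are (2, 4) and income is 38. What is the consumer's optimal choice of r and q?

r* = 17, q* = 1

MU_r = 1, MU_q = 4/(2√q).
MRS = 1 ÷ (4/(2√q)).
Tangency: set MRS = p_r/p_q = 2/4 = 0.5.
MRS depends only on q: 0.5·√q = 0.5 ⇒ √q = 0.5/0.5 = 1 ⇒ q* = 1.
From the budget, 2·r = 38 − 4·1 = 34, so r* = 17.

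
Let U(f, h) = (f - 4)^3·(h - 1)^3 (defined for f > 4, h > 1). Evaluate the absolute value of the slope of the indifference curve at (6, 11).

MRS = 5

MU_f = 3·(f−4)^2·(h−1)^3, MU_h = 3·(f−4)^3·(h−1)^2.
MRS = (h−1)/(f−4).
At (6, 11): MRS = 5.
So at (6, 11) the consumer would give up 5 units of h for one more unit of f.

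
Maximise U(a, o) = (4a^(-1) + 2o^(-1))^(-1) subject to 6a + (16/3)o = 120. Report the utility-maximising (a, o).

For CES with ρ = -1, MRS = (4/2)·(o/a)^2.
Tangency: set MRS = p_a/p_o = 6/(16/3) = 1.125.
So (o/a)^2 = 9/16; taking the square root, o/a = 0.75, i.e. o = 0.75·a.
Substitute into the budget 6·a + (16/3)·o = 120: 10·a = 120, so a* = 12 and o* = 0.75·12 = 9.

a* = 12, o* = 9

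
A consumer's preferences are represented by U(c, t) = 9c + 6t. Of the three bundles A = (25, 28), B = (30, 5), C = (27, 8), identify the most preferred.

Evaluate utility at each bundle:
U(A) = 393.
U(B) = 300.
U(C) = 291.
Highest utility is A, so A ≻ B ≻ C.

Bundle A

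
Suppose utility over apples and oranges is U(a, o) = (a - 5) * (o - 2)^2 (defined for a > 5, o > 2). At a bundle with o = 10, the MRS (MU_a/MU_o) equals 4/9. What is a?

MU_a = (o−2)^2, MU_o = 2·(a−5)·(o−2).
MRS = (1/2)·(o−2)/(a−5).
Substitute o = 10: MRS = 4/(a − 5). Setting this equal to 4/9 gives a − 5 = 4/(4/9) = 9, so a = 14.

a = 14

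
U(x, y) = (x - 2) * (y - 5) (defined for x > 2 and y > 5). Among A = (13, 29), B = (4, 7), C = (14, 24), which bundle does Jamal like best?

Bundle A

Evaluate utility at each bundle:
U(A) = 264.
U(B) = 4.
U(C) = 228.
Highest utility is A, so A ≻ C ≻ B.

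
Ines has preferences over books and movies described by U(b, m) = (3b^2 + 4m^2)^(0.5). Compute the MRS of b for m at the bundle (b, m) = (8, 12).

For CES with ρ = 2, MRS = (3/4)·(m/b)^(-1).
At (8, 12): MRS = 0.5.
So at (8, 12) the consumer would give up 0.5 units of m for one more unit of b.

MRS = 0.5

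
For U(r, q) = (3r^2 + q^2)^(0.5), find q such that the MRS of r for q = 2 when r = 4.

q = 6

For CES with ρ = 2, MRS = (3/1)·(q/r)^(-1).
Setting (3/1)·(q/4)^(-1) = 2 gives (q/4)^(-1) = 2/3, so q/4 = 1.5 and q = 6.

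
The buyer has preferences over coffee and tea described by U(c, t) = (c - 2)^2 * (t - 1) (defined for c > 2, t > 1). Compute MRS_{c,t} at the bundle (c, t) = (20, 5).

MRS = 4/9

MU_c = 2·(c−2)·(t−1), MU_t = (c−2)^2.
MRS = (2/1)·(t−1)/(c−2).
At (20, 5): MRS = 4/9.
So at (20, 5) the consumer would give up 4/9 units of t for one more unit of c.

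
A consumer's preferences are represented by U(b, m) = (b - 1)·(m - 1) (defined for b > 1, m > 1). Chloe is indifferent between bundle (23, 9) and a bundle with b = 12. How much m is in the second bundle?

U(23, 9) = 176.
Set U(12, m) = 176 and solve.
With b = 12: (12 − 1) = 11, so (m − 1) = 176/11 = 16.
So m = 1 + 16 = 17.
Check: U(12, 17) = 176.

m = 17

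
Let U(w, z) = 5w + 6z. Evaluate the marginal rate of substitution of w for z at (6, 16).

MU_w = 5, MU_z = 6, so MRS = 5/6 at every bundle.
At (6, 16): MRS = 5/6.
That is, one extra unit of w is worth 5/6 units of z at the margin.

MRS = 5/6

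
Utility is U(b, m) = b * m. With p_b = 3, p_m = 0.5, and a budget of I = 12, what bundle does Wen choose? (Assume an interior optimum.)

MU_b = m and MU_m = b.
MRS = MU_b/MU_m = m/b.
Tangency: set MRS = p_b/p_m = 3/0.5 = 6.
So m/b = 6, i.e. m = 6·b.
Substitute into the budget 3·b + 0.5·m = 12: 6·b = 12, so b* = 2.
Then m* = 6·2 = 12.

b* = 2, m* = 12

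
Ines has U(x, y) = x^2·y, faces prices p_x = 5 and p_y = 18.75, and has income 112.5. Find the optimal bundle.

MU_x = 2·x·y and MU_y = x^2.
MRS = MU_x/MU_y = (2/1)·y/x.
Tangency: set MRS = p_x/p_y = 5/18.75 = 4/15.
So (2/1)·y/x = 4/15, i.e. y = (2/15)·x.
Substitute into the budget 5·x + 18.75·y = 112.5: 7.5·x = 112.5, so x* = 15.
Then y* = (2/15)·15 = 2.

x* = 15, y* = 2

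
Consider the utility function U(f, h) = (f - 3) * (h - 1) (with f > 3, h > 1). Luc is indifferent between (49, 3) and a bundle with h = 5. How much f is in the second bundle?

U(49, 3) = 92.
Set U(f, 5) = 92 and solve.
With h = 5: (5 − 1) = 4, so (f − 3) = 92/4 = 23.
So f = 3 + 23 = 26.
Check: U(26, 5) = 92.

f = 26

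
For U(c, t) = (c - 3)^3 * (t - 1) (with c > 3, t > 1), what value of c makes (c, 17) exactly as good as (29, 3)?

c = 16

U(29, 3) = 35152.
Set U(c, 17) = 35152 and solve.
With t = 17: (17 − 1) = 16, so (c − 3)^3 = 35152/16 = 2197.
Taking the cube root (with c > 3): c − 3 = 13, so c = 16.
Check: U(16, 17) = 35152.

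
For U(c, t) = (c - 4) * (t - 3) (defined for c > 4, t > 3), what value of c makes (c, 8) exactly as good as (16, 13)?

c = 28

U(16, 13) = 120.
Set U(c, 8) = 120 and solve.
With t = 8: (8 − 3) = 5, so (c − 4) = 120/5 = 24.
So c = 4 + 24 = 28.
Check: U(28, 8) = 120.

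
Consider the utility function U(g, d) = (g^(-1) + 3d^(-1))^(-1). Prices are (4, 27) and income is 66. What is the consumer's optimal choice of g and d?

For CES with ρ = -1, MRS = (1/3)·(d/g)^2.
Tangency: set MRS = p_g/p_d = 4/27.
So (d/g)^2 = 4/9; taking the square root, d/g = 2/3, i.e. d = (2/3)·g.
Substitute into the budget 4·g + 27·d = 66: 22·g = 66, so g* = 3 and d* = (2/3)·3 = 2.

g* = 3, d* = 2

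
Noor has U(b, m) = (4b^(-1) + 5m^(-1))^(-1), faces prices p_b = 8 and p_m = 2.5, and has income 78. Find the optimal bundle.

b* = 6, m* = 12

For CES with ρ = -1, MRS = (4/5)·(m/b)^2.
Tangency: set MRS = p_b/p_m = 8/2.5 = 3.2.
So (m/b)^2 = 4; taking the square root, m/b = 2, i.e. m = 2·b.
Substitute into the budget 8·b + 2.5·m = 78: 13·b = 78, so b* = 6 and m* = 2·6 = 12.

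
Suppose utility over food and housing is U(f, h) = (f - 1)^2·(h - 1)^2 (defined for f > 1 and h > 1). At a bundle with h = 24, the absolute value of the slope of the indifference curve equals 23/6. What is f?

f = 7

MU_f = 2·(f−1)·(h−1)^2, MU_h = 2·(f−1)^2·(h−1).
MRS = (h−1)/(f−1).
Substitute h = 24: MRS = 23/(f − 1). Setting this equal to 23/6 gives f − 1 = 23/(23/6) = 6, so f = 7.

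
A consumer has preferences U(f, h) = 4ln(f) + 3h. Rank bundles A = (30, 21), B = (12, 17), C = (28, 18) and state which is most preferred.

Evaluate utility at each bundle:
U(A) = 76.605.
U(B) = 60.940.
U(C) = 67.329.
Highest utility is A, so A ≻ C ≻ B.

Bundle A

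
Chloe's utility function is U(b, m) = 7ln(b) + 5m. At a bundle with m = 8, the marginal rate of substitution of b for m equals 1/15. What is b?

b = 21

MU_b = 7/b, MU_m = 5.
MRS = 7/b ÷ 5.
MRS depends only on b: 1.4/b = 1/15 ⇒ b = 1.4/(1/15) = 21.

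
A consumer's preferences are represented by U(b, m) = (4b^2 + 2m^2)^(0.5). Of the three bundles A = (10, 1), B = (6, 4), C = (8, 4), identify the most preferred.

Bundle A

Evaluate utility at each bundle:
U(A) = 20.050.
U(B) = 13.266.
U(C) = 16.971.
Highest utility is A, so A ≻ C ≻ B.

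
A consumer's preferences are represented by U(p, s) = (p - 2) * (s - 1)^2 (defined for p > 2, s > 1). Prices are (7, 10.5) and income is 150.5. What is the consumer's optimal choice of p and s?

p* = 8, s* = 9

MU_p = (s−1)^2, MU_s = 2·(p−2)·(s−1).
MRS = (1/2)·(s−1)/(p−2).
Tangency: set MRS = p_p/p_s = 7/10.5 = 2/3.
So (1/2)·(s − 1)/(p − 2) = 2/3, i.e. (s − 1) = (4/3)·(p − 2).
Rewrite the budget in excess-of-subsistence terms: 7·(p − 2) + 10.5·(s − 1) = 150.5 − 7·2 − 10.5·1 = 126.
Substituting, 21·(p − 2) = 126, so p − 2 = 6 and p* = 8.
Then s − 1 = (4/3)·6 = 8, so s* = 9.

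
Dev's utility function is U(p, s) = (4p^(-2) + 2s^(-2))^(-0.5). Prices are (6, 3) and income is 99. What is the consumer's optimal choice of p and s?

p* = 11, s* = 11

For CES with ρ = -2, MRS = (4/2)·(s/p)^3.
Tangency: set MRS = p_p/p_s = 6/3 = 2.
So (s/p)^3 = 1; taking the cube root, s/p = 1, i.e. s = p.
Substitute into the budget 6·p + 3·s = 99: 9·p = 99, so p* = 11 and s* = 11.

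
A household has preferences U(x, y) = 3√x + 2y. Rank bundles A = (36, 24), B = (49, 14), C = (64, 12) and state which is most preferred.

Evaluate utility at each bundle:
U(A) = 66.000.
U(B) = 49.000.
U(C) = 48.000.
Highest utility is A, so A ≻ B ≻ C.

Bundle A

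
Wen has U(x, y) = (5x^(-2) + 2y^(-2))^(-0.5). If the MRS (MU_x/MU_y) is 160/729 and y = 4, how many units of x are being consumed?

x = 9

For CES with ρ = -2, MRS = (5/2)·(y/x)^3.
Setting (5/2)·(4/x)^3 = 160/729 gives (4/x)^3 = 64/729, so 4/x = 4/9 and x = 9.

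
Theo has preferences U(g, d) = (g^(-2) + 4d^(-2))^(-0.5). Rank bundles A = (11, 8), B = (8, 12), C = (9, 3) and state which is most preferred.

Bundle B

Evaluate utility at each bundle:
U(A) = 3.759.
U(B) = 4.800.
U(C) = 1.480.
Highest utility is B, so B ≻ A ≻ C.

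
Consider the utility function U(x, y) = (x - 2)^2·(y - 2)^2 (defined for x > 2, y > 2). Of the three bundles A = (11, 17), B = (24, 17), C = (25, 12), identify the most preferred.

Evaluate utility at each bundle:
U(A) = 18225.
U(B) = 108900.
U(C) = 52900.
Highest utility is B, so B ≻ C ≻ A.

Bundle B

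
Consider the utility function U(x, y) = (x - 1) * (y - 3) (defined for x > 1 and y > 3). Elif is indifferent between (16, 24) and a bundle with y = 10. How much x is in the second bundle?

U(16, 24) = 315.
Set U(x, 10) = 315 and solve.
With y = 10: (10 − 3) = 7, so (x − 1) = 315/7 = 45.
So x = 1 + 45 = 46.
Check: U(46, 10) = 315.

x = 46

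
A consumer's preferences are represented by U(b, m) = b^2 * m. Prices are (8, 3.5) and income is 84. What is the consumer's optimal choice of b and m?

b* = 7, m* = 8

MU_b = 2·b·m and MU_m = b^2.
MRS = MU_b/MU_m = (2/1)·m/b.
Tangency: set MRS = p_b/p_m = 8/3.5 = 16/7.
So (2/1)·m/b = 16/7, i.e. m = (8/7)·b.
Substitute into the budget 8·b + 3.5·m = 84: 12·b = 84, so b* = 7.
Then m* = (8/7)·7 = 8.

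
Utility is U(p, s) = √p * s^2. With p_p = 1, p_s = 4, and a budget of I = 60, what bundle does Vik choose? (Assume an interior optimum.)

MU_p = 0.5·p^(-0.5)·s^2 and MU_s = 2·√p·s.
MRS = MU_p/MU_s = (0.25)·s/p.
Tangency: set MRS = p_p/p_s = 1/4 = 0.25.
So (0.25)·s/p = 0.25, i.e. s = p.
Substitute into the budget 1·p + 4·s = 60: 5·p = 60, so p* = 12.
Then s* = 12.

p* = 12, s* = 12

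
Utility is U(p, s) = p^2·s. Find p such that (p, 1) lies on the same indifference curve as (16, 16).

U(16, 16) = 4096.
Set U(p, 1) = 4096 and solve.
With s = 1: p^2 = 4096/1 = 4096; taking the square root, p = 64.
Check: U(64, 1) = 4096.

p = 64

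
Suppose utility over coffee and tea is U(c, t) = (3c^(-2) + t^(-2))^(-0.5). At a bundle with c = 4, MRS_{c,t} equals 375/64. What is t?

t = 5

For CES with ρ = -2, MRS = (3/1)·(t/c)^3.
Setting (3/1)·(t/4)^3 = 375/64 gives (t/4)^3 = 125/64, so t/4 = 1.25 and t = 5.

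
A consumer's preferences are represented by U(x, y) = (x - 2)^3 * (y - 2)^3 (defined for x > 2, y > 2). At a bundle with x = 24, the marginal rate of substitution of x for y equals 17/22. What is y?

MU_x = 3·(x−2)^2·(y−2)^3, MU_y = 3·(x−2)^3·(y−2)^2.
MRS = (y−2)/(x−2).
Substitute x = 24: MRS = (y − 2)/22. Setting this equal to 17/22 gives y − 2 = (17/22)·22 = 17, so y = 19.

y = 19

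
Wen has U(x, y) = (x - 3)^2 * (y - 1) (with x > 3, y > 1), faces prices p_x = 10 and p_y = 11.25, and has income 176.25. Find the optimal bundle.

MU_x = 2·(x−3)·(y−1), MU_y = (x−3)^2.
MRS = (2/1)·(y−1)/(x−3).
Tangency: set MRS = p_x/p_y = 10/11.25 = 8/9.
So (2/1)·(y − 1)/(x − 3) = 8/9, i.e. (y − 1) = (4/9)·(x − 3).
Rewrite the budget in excess-of-subsistence terms: 10·(x − 3) + 11.25·(y − 1) = 176.25 − 10·3 − 11.25·1 = 135.
Substituting, 15·(x − 3) = 135, so x − 3 = 9 and x* = 12.
Then y − 1 = (4/9)·9 = 4, so y* = 5.

x* = 12, y* = 5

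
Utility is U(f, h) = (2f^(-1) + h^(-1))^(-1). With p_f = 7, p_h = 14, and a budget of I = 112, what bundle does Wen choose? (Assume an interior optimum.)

For CES with ρ = -1, MRS = (2/1)·(h/f)^2.
Tangency: set MRS = p_f/p_h = 7/14 = 0.5.
So (h/f)^2 = 0.25; taking the square root, h/f = 0.5, i.e. h = 0.5·f.
Substitute into the budget 7·f + 14·h = 112: 14·f = 112, so f* = 8 and h* = 0.5·8 = 4.

f* = 8, h* = 4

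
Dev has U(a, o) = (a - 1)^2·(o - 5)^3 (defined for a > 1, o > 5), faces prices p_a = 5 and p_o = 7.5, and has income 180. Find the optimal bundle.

a* = 12, o* = 16

MU_a = 2·(a−1)·(o−5)^3, MU_o = 3·(a−1)^2·(o−5)^2.
MRS = (2/3)·(o−5)/(a−1).
Tangency: set MRS = p_a/p_o = 5/7.5 = 2/3.
So (2/3)·(o − 5)/(a − 1) = 2/3, i.e. (o − 5) = (a − 1).
Rewrite the budget in excess-of-subsistence terms: 5·(a − 1) + 7.5·(o − 5) = 180 − 5·1 − 7.5·5 = 137.5.
Substituting, 12.5·(a − 1) = 137.5, so a − 1 = 11 and a* = 12.
Then o − 5 = 11, so o* = 16.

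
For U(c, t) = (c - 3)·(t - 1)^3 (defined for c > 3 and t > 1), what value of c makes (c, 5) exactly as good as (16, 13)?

c = 354

U(16, 13) = 22464.
Set U(c, 5) = 22464 and solve.
With t = 5: (5 − 1)^3 = 64, so (c − 3) = 22464/64 = 351.
So c = 3 + 351 = 354.
Check: U(354, 5) = 22464.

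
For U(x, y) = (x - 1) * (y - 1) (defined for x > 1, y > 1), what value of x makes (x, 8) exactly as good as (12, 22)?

x = 34

U(12, 22) = 231.
Set U(x, 8) = 231 and solve.
With y = 8: (8 − 1) = 7, so (x − 1) = 231/7 = 33.
So x = 1 + 33 = 34.
Check: U(34, 8) = 231.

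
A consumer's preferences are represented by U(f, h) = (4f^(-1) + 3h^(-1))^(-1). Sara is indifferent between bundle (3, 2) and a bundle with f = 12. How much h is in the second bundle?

U depends on (f, h) only through S = 4f^(-1) + 3h^(-1), so equal utility means equal S. At (3, 2): S = 17/6.
With f = 12: 4·12^(-1) = 1/3, so 3h^(-1) = 17/6 − 1/3 = 2.5, i.e. h^(-1) = 5/6.
Hence h = 1/(5/6) = 1.2.
Check: U(12, 1.2) = 0.3529.

h = 1.2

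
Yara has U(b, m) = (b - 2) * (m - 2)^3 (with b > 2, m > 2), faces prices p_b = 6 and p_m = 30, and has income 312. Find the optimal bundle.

MU_b = (m−2)^3, MU_m = 3·(b−2)·(m−2)^2.
MRS = (1/3)·(m−2)/(b−2).
Tangency: set MRS = p_b/p_m = 6/30 = 0.2.
So (1/3)·(m − 2)/(b − 2) = 0.2, i.e. (m − 2) = 0.6·(b − 2).
Rewrite the budget in excess-of-subsistence terms: 6·(b − 2) + 30·(m − 2) = 312 − 6·2 − 30·2 = 240.
Substituting, 24·(b − 2) = 240, so b − 2 = 10 and b* = 12.
Then m − 2 = 0.6·10 = 6, so m* = 8.

b* = 12, m* = 8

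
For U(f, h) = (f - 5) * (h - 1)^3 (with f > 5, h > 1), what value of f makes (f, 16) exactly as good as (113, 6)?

f = 9

U(113, 6) = 13500.
Set U(f, 16) = 13500 and solve.
With h = 16: (16 − 1)^3 = 3375, so (f − 5) = 13500/3375 = 4.
So f = 5 + 4 = 9.
Check: U(9, 16) = 13500.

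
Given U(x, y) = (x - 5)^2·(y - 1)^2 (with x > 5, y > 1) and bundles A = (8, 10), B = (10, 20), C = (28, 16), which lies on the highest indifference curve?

Bundle C

Evaluate utility at each bundle:
U(A) = 729.
U(B) = 9025.
U(C) = 119025.
Highest utility is C, so C ≻ B ≻ A.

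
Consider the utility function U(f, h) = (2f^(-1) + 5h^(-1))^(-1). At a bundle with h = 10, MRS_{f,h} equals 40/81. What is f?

f = 9

For CES with ρ = -1, MRS = (2/5)·(h/f)^2.
Setting (2/5)·(10/f)^2 = 40/81 gives (10/f)^2 = 100/81, so 10/f = 10/9 and f = 9.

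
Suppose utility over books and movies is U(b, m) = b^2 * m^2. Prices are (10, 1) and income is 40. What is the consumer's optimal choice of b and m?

MU_b = 2·b·m^2 and MU_m = 2·b^2·m.
MRS = MU_b/MU_m = m/b.
Tangency: set MRS = p_b/p_m = 10/1 = 10.
So m/b = 10, i.e. m = 10·b.
Substitute into the budget 10·b + 1·m = 40: 20·b = 40, so b* = 2.
Then m* = 10·2 = 20.

b* = 2, m* = 20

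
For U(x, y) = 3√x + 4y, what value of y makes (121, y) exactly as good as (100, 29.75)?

y = 29

U(100, 29.75) = 149.
Set U(121, y) = 149 and solve.
With x = 121: √121 = 11, so 4y = 149 − 3·11 = 116 and y = 29.
Check: U(121, 29) = 149.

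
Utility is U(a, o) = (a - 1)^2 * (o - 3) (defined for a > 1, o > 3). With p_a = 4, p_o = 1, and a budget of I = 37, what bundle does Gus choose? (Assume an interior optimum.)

MU_a = 2·(a−1)·(o−3), MU_o = (a−1)^2.
MRS = (2/1)·(o−3)/(a−1).
Tangency: set MRS = p_a/p_o = 4/1 = 4.
So (2/1)·(o − 3)/(a − 1) = 4, i.e. (o − 3) = 2·(a − 1).
Rewrite the budget in excess-of-subsistence terms: 4·(a − 1) + 1·(o − 3) = 37 − 4·1 − 1·3 = 30.
Substituting, 6·(a − 1) = 30, so a − 1 = 5 and a* = 6.
Then o − 3 = 2·5 = 10, so o* = 13.

a* = 6, o* = 13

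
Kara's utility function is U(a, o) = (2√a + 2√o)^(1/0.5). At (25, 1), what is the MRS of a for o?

For CES with ρ = 0.5, MRS = √(o/a).
At (25, 1): MRS = 0.2.
The indifference curve has slope −0.2 at this bundle.

MRS = 0.2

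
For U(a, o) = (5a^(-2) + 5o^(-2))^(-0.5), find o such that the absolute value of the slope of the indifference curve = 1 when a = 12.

o = 12

For CES with ρ = -2, MRS = (o/a)^3.
Setting (o/12)^3 = 1 gives o/12 = 1 and o = 12.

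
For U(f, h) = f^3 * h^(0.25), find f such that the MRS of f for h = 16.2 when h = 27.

f = 20

MU_f = 3·f^2·h^(0.25) and MU_h = 0.25·f^3·h^(-0.75).
MRS = MU_f/MU_h = (12)·h/f.
Substitute h = 27: MRS = 324/f. Setting 324/f = 16.2 gives f = 324/16.2 = 20.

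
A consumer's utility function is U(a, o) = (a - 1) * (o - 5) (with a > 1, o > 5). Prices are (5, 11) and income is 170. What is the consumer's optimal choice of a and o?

a* = 12, o* = 10

MU_a = (o−5), MU_o = (a−1).
MRS = (o−5)/(a−1).
Tangency: set MRS = p_a/p_o = 5/11.
So (o − 5)/(a − 1) = 5/11, i.e. (o − 5) = (5/11)·(a − 1).
Rewrite the budget in excess-of-subsistence terms: 5·(a − 1) + 11·(o − 5) = 170 − 5·1 − 11·5 = 110.
Substituting, 10·(a − 1) = 110, so a − 1 = 11 and a* = 12.
Then o − 5 = (5/11)·11 = 5, so o* = 10.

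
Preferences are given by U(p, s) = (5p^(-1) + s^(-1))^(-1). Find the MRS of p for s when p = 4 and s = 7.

MRS = 245/16

For CES with ρ = -1, MRS = (5/1)·(s/p)^2.
At (4, 7): MRS = 245/16.
So at (4, 7) the consumer would give up 245/16 units of s for one more unit of p.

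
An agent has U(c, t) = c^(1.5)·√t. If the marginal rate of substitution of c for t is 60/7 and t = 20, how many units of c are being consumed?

c = 7

MU_c = 1.5·√c·√t and MU_t = 0.5·c^(1.5)·t^(-0.5).
MRS = MU_c/MU_t = (3)·t/c.
Substitute t = 20: MRS = 60/c. Setting 60/c = 60/7 gives c = 60/(60/7) = 7.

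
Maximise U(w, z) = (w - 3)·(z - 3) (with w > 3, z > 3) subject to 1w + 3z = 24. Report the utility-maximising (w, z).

MU_w = (z−3), MU_z = (w−3).
MRS = (z−3)/(w−3).
Tangency: set MRS = p_w/p_z = 1/3.
So (z − 3)/(w − 3) = 1/3, i.e. (z − 3) = (1/3)·(w − 3).
Rewrite the budget in excess-of-subsistence terms: 1·(w − 3) + 3·(z − 3) = 24 − 1·3 − 3·3 = 12.
Substituting, 2·(w − 3) = 12, so w − 3 = 6 and w* = 9.
Then z − 3 = (1/3)·6 = 2, so z* = 5.

w* = 9, z* = 5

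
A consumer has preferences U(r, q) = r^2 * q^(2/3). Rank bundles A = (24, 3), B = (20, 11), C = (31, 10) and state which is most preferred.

Bundle C

Evaluate utility at each bundle:
U(A) = 1198.128.
U(B) = 1978.435.
U(C) = 4460.567.
Highest utility is C, so C ≻ B ≻ A.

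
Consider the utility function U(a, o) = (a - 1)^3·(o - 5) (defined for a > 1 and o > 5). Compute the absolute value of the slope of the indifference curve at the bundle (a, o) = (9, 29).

MU_a = 3·(a−1)^2·(o−5), MU_o = (a−1)^3.
MRS = (3/1)·(o−5)/(a−1).
At (9, 29): MRS = 9.
That is, one extra unit of a is worth 9 units of o at the margin.

MRS = 9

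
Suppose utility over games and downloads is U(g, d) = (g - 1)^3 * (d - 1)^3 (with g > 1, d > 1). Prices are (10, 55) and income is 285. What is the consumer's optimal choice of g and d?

MU_g = 3·(g−1)^2·(d−1)^3, MU_d = 3·(g−1)^3·(d−1)^2.
MRS = (d−1)/(g−1).
Tangency: set MRS = p_g/p_d = 10/55 = 2/11.
So (d − 1)/(g − 1) = 2/11, i.e. (d − 1) = (2/11)·(g − 1).
Rewrite the budget in excess-of-subsistence terms: 10·(g − 1) + 55·(d − 1) = 285 − 10·1 − 55·1 = 220.
Substituting, 20·(g − 1) = 220, so g − 1 = 11 and g* = 12.
Then d − 1 = (2/11)·11 = 2, so d* = 3.

g* = 12, d* = 3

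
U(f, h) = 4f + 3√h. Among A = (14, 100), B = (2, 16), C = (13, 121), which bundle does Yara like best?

Evaluate utility at each bundle:
U(A) = 86.000.
U(B) = 20.000.
U(C) = 85.000.
Highest utility is A, so A ≻ C ≻ B.

Bundle A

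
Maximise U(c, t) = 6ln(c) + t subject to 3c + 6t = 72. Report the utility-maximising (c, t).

c* = 12, t* = 6

MU_c = 6/c, MU_t = 1.
MRS = 6/c ÷ 1.
Tangency: set MRS = p_c/p_t = 3/6 = 0.5.
MRS depends only on c: 6/c = 0.5 ⇒ c* = 6/0.5 = 12.
From the budget, 6·t = 72 − 3·12 = 36, so t* = 6.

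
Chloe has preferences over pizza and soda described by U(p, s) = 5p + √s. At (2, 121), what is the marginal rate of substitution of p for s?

MU_p = 5, MU_s = 1/(2√s).
MRS = 5 ÷ (1/(2√s)).
At (2, 121): MRS = 110.
The indifference curve has slope −110 at this bundle.

MRS = 110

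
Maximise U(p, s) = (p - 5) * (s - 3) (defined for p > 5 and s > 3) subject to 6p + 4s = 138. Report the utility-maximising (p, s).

p* = 13, s* = 15

MU_p = (s−3), MU_s = (p−5).
MRS = (s−3)/(p−5).
Tangency: set MRS = p_p/p_s = 6/4 = 1.5.
So (s − 3)/(p − 5) = 1.5, i.e. (s − 3) = 1.5·(p − 5).
Rewrite the budget in excess-of-subsistence terms: 6·(p − 5) + 4·(s − 3) = 138 − 6·5 − 4·3 = 96.
Substituting, 12·(p − 5) = 96, so p − 5 = 8 and p* = 13.
Then s − 3 = 1.5·8 = 12, so s* = 15.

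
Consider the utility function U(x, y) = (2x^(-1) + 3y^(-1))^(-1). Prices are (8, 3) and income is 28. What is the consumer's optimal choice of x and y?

For CES with ρ = -1, MRS = (2/3)·(y/x)^2.
Tangency: set MRS = p_x/p_y = 8/3.
So (y/x)^2 = 4; taking the square root, y/x = 2, i.e. y = 2·x.
Substitute into the budget 8·x + 3·y = 28: 14·x = 28, so x* = 2 and y* = 2·2 = 4.

x* = 2, y* = 4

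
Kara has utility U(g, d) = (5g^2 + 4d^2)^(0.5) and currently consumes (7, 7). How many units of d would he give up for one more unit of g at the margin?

For CES with ρ = 2, MRS = (5/4)·(d/g)^(-1).
At (7, 7): MRS = 1.25.
The indifference curve has slope −1.25 at this bundle.

MRS = 1.25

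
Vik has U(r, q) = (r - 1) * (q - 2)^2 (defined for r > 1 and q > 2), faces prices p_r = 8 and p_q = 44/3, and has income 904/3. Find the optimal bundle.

r* = 12, q* = 14

MU_r = (q−2)^2, MU_q = 2·(r−1)·(q−2).
MRS = (1/2)·(q−2)/(r−1).
Tangency: set MRS = p_r/p_q = 8/(44/3) = 6/11.
So (1/2)·(q − 2)/(r − 1) = 6/11, i.e. (q − 2) = (12/11)·(r − 1).
Rewrite the budget in excess-of-subsistence terms: 8·(r − 1) + (44/3)·(q − 2) = 904/3 − 8·1 − (44/3)·2 = 264.
Substituting, 24·(r − 1) = 264, so r − 1 = 11 and r* = 12.
Then q − 2 = (12/11)·11 = 12, so q* = 14.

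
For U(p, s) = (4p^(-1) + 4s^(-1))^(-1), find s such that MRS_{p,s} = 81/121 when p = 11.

s = 9

For CES with ρ = -1, MRS = (s/p)^2.
Setting (s/11)^2 = 81/121 gives s/11 = 9/11 and s = 9.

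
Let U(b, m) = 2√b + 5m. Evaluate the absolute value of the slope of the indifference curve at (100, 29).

MU_b = 2/(2√b), MU_m = 5.
MRS = 2/(2√b) ÷ 5.
At (100, 29): MRS = 1/50.
The indifference curve has slope −1/50 at this bundle.

MRS = 1/50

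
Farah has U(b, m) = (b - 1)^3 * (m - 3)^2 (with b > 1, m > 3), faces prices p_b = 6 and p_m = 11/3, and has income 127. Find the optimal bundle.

b* = 12, m* = 15

MU_b = 3·(b−1)^2·(m−3)^2, MU_m = 2·(b−1)^3·(m−3).
MRS = (3/2)·(m−3)/(b−1).
Tangency: set MRS = p_b/p_m = 6/(11/3) = 18/11.
So (3/2)·(m − 3)/(b − 1) = 18/11, i.e. (m − 3) = (12/11)·(b − 1).
Rewrite the budget in excess-of-subsistence terms: 6·(b − 1) + (11/3)·(m − 3) = 127 − 6·1 − (11/3)·3 = 110.
Substituting, 10·(b − 1) = 110, so b − 1 = 11 and b* = 12.
Then m − 3 = (12/11)·11 = 12, so m* = 15.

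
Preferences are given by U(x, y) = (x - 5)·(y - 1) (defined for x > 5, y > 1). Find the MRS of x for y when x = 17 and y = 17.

MU_x = (y−1), MU_y = (x−5).
MRS = (y−1)/(x−5).
At (17, 17): MRS = 4/3.
That is, one extra unit of x is worth 4/3 units of y at the margin.

MRS = 4/3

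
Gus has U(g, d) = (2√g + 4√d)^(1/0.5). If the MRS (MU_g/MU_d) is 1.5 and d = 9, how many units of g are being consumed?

For CES with ρ = 0.5, MRS = (2/4)·√(d/g).
Setting (2/4)·√(9/g) = 1.5 gives √(9/g) = 3, so 9/g = 9 and g = 1.

g = 1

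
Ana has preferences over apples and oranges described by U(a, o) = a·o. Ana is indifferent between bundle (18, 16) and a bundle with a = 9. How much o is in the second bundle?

o = 32

U(18, 16) = 288.
Set U(9, o) = 288 and solve.
With a = 9: o = 288/9 = 32.
Check: U(9, 32) = 288.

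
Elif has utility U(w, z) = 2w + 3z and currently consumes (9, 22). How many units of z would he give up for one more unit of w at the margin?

MU_w = 2, MU_z = 3, so MRS = 2/3 at every bundle.
At (9, 22): MRS = 2/3.
The indifference curve has slope −2/3 at this bundle.

MRS = 2/3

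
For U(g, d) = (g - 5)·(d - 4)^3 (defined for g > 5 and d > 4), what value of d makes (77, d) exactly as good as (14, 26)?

d = 15

U(14, 26) = 95832.
Set U(77, d) = 95832 and solve.
With g = 77: (77 − 5) = 72, so (d − 4)^3 = 95832/72 = 1331.
Taking the cube root (with d > 4): d − 4 = 11, so d = 15.
Check: U(77, 15) = 95832.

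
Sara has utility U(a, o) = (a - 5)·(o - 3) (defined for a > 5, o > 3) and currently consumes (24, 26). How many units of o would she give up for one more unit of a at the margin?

MRS = 23/19

MU_a = (o−3), MU_o = (a−5).
MRS = (o−3)/(a−5).
At (24, 26): MRS = 23/19.
The indifference curve has slope −23/19 at this bundle.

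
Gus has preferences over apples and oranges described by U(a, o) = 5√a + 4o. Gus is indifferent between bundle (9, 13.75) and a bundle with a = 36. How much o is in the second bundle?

U(9, 13.75) = 70.
Set U(36, o) = 70 and solve.
With a = 36: √36 = 6, so 4o = 70 − 5·6 = 40 and o = 10.
Check: U(36, 10) = 70.

o = 10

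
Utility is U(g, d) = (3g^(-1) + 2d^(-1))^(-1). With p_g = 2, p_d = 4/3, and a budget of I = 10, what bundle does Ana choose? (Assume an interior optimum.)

g* = 3, d* = 3

For CES with ρ = -1, MRS = (3/2)·(d/g)^2.
Tangency: set MRS = p_g/p_d = 2/(4/3) = 1.5.
So (d/g)^2 = 1; taking the square root, d/g = 1, i.e. d = g.
Substitute into the budget 2·g + (4/3)·d = 10: (10/3)·g = 10, so g* = 3 and d* = 3.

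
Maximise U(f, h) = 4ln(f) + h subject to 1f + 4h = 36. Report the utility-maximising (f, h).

f* = 16, h* = 5

MU_f = 4/f, MU_h = 1.
MRS = 4/f ÷ 1.
Tangency: set MRS = p_f/p_h = 1/4 = 0.25.
MRS depends only on f: 4/f = 0.25 ⇒ f* = 4/0.25 = 16.
From the budget, 4·h = 36 − 1·16 = 20, so h* = 5.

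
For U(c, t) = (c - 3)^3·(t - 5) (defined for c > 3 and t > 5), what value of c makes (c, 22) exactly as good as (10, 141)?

c = 17

U(10, 141) = 46648.
Set U(c, 22) = 46648 and solve.
With t = 22: (22 − 5) = 17, so (c − 3)^3 = 46648/17 = 2744.
Taking the cube root (with c > 3): c − 3 = 14, so c = 17.
Check: U(17, 22) = 46648.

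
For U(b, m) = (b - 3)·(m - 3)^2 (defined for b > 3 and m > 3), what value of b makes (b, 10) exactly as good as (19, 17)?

U(19, 17) = 3136.
Set U(b, 10) = 3136 and solve.
With m = 10: (10 − 3)^2 = 49, so (b − 3) = 3136/49 = 64.
So b = 3 + 64 = 67.
Check: U(67, 10) = 3136.

b = 67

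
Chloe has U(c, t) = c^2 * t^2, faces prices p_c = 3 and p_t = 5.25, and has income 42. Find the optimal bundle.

c* = 7, t* = 4

MU_c = 2·c·t^2 and MU_t = 2·c^2·t.
MRS = MU_c/MU_t = t/c.
Tangency: set MRS = p_c/p_t = 3/5.25 = 4/7.
So t/c = 4/7, i.e. t = (4/7)·c.
Substitute into the budget 3·c + 5.25·t = 42: 6·c = 42, so c* = 7.
Then t* = (4/7)·7 = 4.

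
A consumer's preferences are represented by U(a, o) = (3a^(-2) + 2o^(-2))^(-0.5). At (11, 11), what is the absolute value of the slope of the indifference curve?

MRS = 1.5

For CES with ρ = -2, MRS = (3/2)·(o/a)^3.
At (11, 11): MRS = 1.5.
That is, one extra unit of a is worth 1.5 units of o at the margin.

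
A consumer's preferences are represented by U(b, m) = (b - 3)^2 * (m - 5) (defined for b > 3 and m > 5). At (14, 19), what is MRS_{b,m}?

MU_b = 2·(b−3)·(m−5), MU_m = (b−3)^2.
MRS = (2/1)·(m−5)/(b−3).
At (14, 19): MRS = 28/11.
That is, one extra unit of b is worth 28/11 units of m at the margin.

MRS = 28/11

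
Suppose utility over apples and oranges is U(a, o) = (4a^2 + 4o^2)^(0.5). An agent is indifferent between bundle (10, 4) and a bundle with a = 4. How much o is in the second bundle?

o = 10

U depends on (a, o) only through S = 4a^2 + 4o^2, so equal utility means equal S. At (10, 4): S = 464.
With a = 4: 4·4^2 = 64, so 4o^2 = 464 − 64 = 400, i.e. o^2 = 100.
Hence o = √100 = 10.
Check: U(4, 10) = 21.5407.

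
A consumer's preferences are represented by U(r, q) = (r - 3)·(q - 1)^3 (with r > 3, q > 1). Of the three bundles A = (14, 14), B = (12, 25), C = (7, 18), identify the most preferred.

Evaluate utility at each bundle:
U(A) = 24167.
U(B) = 124416.
U(C) = 19652.
Highest utility is B, so B ≻ A ≻ C.

Bundle B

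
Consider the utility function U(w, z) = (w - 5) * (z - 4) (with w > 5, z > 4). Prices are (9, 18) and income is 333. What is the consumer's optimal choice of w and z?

MU_w = (z−4), MU_z = (w−5).
MRS = (z−4)/(w−5).
Tangency: set MRS = p_w/p_z = 9/18 = 0.5.
So (z − 4)/(w − 5) = 0.5, i.e. (z − 4) = 0.5·(w − 5).
Rewrite the budget in excess-of-subsistence terms: 9·(w − 5) + 18·(z − 4) = 333 − 9·5 − 18·4 = 216.
Substituting, 18·(w − 5) = 216, so w − 5 = 12 and w* = 17.
Then z − 4 = 0.5·12 = 6, so z* = 10.

w* = 17, z* = 10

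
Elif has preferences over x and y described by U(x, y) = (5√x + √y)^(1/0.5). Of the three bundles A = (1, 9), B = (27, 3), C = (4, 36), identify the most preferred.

Evaluate utility at each bundle:
U(A) = 64.000.
U(B) = 768.000.
U(C) = 256.000.
Highest utility is B, so B ≻ C ≻ A.

Bundle B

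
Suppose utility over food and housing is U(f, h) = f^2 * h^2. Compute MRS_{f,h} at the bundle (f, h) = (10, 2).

MU_f = 2·f·h^2 and MU_h = 2·f^2·h.
MRS = MU_f/MU_h = h/f.
At (10, 2): MRS = 0.2.
That is, one extra unit of f is worth 0.2 units of h at the margin.

MRS = 0.2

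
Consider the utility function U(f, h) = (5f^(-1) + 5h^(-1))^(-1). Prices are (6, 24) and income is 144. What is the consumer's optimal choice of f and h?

f* = 8, h* = 4

For CES with ρ = -1, MRS = (h/f)^2.
Tangency: set MRS = p_f/p_h = 6/24 = 0.25.
So (h/f)^2 = 0.25; taking the square root, h/f = 0.5, i.e. h = 0.5·f.
Substitute into the budget 6·f + 24·h = 144: 18·f = 144, so f* = 8 and h* = 0.5·8 = 4.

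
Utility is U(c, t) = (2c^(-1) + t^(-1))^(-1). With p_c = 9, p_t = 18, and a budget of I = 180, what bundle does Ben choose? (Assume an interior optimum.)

c* = 10, t* = 5

For CES with ρ = -1, MRS = (2/1)·(t/c)^2.
Tangency: set MRS = p_c/p_t = 9/18 = 0.5.
So (t/c)^2 = 0.25; taking the square root, t/c = 0.5, i.e. t = 0.5·c.
Substitute into the budget 9·c + 18·t = 180: 18·c = 180, so c* = 10 and t* = 0.5·10 = 5.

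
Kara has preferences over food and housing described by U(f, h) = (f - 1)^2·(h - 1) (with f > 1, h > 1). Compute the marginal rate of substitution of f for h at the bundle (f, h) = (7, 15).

MU_f = 2·(f−1)·(h−1), MU_h = (f−1)^2.
MRS = (2/1)·(h−1)/(f−1).
At (7, 15): MRS = 14/3.
The indifference curve has slope −14/3 at this bundle.

MRS = 14/3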